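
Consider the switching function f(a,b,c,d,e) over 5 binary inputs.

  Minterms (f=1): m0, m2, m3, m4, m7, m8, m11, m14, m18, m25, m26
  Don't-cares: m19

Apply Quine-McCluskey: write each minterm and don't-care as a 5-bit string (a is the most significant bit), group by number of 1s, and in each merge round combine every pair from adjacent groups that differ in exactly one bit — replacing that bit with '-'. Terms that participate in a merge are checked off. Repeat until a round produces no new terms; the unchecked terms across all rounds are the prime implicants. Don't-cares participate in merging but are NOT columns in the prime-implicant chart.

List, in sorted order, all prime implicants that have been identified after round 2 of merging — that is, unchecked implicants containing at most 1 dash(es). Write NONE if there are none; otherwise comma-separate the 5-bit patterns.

[col 0] 00000*, 00010*, 00011*, 00100*, 00111*, 01000*, 01011*, 01110, 10010*, 10011*, 11001, 11010*
[col 1] -0010*, -0011*, 0-000, 0-011, 00-00, 00-11, 000-0, 0001-*, 1-010, 1001-*
[col 2] -001-
Prime implicants: -001-, 0-000, 0-011, 00-00, 00-11, 000-0, 01110, 1-010, 11001

0-000, 0-011, 00-00, 00-11, 000-0, 01110, 1-010, 11001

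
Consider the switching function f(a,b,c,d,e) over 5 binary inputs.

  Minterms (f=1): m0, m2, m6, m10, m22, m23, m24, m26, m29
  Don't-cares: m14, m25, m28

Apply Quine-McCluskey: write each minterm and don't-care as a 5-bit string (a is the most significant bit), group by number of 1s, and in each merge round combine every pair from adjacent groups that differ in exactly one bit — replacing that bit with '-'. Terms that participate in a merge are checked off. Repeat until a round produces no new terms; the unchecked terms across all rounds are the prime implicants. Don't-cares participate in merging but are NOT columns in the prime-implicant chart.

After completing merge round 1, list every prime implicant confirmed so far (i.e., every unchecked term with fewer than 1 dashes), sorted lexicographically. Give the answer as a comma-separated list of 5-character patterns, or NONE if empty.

NONE

[col 0] 00000*, 00010*, 00110*, 01010*, 01110*, 10110*, 10111*, 11000*, 11001*, 11010*, 11100*, 11101*
[col 1] -0110, -1010, 0-010*, 0-110*, 00-10*, 000-0, 01-10*, 1011-, 11-00*, 11-01*, 110-0, 1100-*, 1110-*
[col 2] 0--10, 11-0-
Prime implicants: -0110, -1010, 0--10, 000-0, 1011-, 11-0-, 110-0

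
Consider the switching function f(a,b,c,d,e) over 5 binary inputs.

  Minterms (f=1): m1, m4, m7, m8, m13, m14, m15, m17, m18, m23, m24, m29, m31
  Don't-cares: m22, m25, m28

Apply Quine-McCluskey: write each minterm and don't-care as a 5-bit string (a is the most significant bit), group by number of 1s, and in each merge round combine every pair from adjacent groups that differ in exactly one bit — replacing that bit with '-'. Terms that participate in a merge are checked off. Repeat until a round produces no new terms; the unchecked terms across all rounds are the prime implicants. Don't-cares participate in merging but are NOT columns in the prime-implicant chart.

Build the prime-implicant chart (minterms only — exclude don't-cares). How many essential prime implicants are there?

size-2^0 implicants → 00001(✓)  00100  00111(✓)  01000(✓)  01101(✓)  01110(✓)  01111(✓)  10001(✓)  10010(✓)  10110(✓)  10111(✓)  11000(✓)  11001(✓)  11100(✓)  11101(✓)  11111(✓)
size-2^1 implicants → -0001  -0111(✓)  -1000  -1101(✓)  -1111(✓)  0-111(✓)  011-1(✓)  0111-  1-001  1-111(✓)  10-10  1011-  11-00(✓)  11-01(✓)  1100-(✓)  111-1(✓)  1110-(✓)
size-2^2 implicants → --111  -11-1  11-0-
Unchecked terms (primes): --111, -0001, -1000, -11-1, 00100, 0111-, 1-001, 10-10, 1011-, 11-0-
Minterm coverage:
  m1 ⊆ -0001 [E]
  m4 ⊆ 00100 [E]
  m7 ⊆ --111 [E]
  m8 ⊆ -1000 [E]
  m13 ⊆ -11-1 [E]
  m14 ⊆ 0111- [E]
  m15 ⊆ --111,-11-1,0111-
  m17 ⊆ -0001,1-001
  m18 ⊆ 10-10 [E]
  m23 ⊆ --111,1011-
  m24 ⊆ -1000,11-0-
  m29 ⊆ -11-1,11-0-
  m31 ⊆ --111,-11-1
E = {--111, -0001, -1000, -11-1, 00100, 0111-, 10-10}

7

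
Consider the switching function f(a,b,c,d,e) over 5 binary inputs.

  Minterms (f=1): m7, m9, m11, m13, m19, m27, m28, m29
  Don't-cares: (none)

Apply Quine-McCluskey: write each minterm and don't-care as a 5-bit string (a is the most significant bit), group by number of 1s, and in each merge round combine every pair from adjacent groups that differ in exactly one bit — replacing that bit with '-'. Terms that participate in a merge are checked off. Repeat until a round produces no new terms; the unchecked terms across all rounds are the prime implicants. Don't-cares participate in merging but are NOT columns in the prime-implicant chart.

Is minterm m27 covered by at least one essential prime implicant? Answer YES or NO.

YES

size-2^0 implicants → 00111  01001(✓)  01011(✓)  01101(✓)  10011(✓)  11011(✓)  11100(✓)  11101(✓)
size-2^1 implicants → -1011  -1101  01-01  010-1  1-011  1110-
Unchecked terms (primes): -1011, -1101, 00111, 01-01, 010-1, 1-011, 1110-
Minterm coverage:
  m7 ⊆ 00111 [E]
  m9 ⊆ 01-01,010-1
  m11 ⊆ -1011,010-1
  m13 ⊆ -1101,01-01
  m19 ⊆ 1-011 [E]
  m27 ⊆ -1011,1-011
  m28 ⊆ 1110- [E]
  m29 ⊆ -1101,1110-
E = {00111, 1-011, 1110-}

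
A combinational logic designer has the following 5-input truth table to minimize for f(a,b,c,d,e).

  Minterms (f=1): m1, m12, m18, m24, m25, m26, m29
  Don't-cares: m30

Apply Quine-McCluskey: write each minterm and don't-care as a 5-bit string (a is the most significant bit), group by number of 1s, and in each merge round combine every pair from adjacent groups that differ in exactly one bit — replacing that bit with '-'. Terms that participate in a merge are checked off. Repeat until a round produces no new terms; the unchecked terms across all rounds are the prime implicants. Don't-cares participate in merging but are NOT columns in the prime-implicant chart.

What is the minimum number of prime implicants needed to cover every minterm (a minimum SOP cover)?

5

[col 0] 00001, 01100, 10010*, 11000*, 11001*, 11010*, 11101*, 11110*
[col 1] 1-010, 11-01, 11-10, 110-0, 1100-
Prime implicants: 00001, 01100, 1-010, 11-01, 11-10, 110-0, 1100-
PI chart (minterm → PIs covering it):
  1 | 00001  (sole → essential)
  12 | 01100  (sole → essential)
  18 | 1-010  (sole → essential)
  24 | 110-0,1100-
  25 | 11-01,1100-
  26 | 1-010,11-10,110-0
  29 | 11-01  (sole → essential)
Essential prime implicants: 00001, 01100, 1-010, 11-01
Petrick residual → 110-0
Minimum SOP uses 5 PIs: a'b'c'd'e + a'bcd'e' + ac'de' + abd'e + abc'e'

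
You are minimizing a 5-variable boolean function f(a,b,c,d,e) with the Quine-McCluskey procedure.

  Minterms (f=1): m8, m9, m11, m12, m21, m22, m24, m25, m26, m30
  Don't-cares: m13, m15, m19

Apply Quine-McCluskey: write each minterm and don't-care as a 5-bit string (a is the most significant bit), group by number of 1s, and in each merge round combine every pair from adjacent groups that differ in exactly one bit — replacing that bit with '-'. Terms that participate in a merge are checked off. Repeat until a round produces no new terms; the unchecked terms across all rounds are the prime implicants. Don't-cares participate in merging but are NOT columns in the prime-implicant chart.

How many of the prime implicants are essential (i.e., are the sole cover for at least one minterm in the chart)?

5

size-2^0 implicants → 01000(✓)  01001(✓)  01011(✓)  01100(✓)  01101(✓)  01111(✓)  10011  10101  10110(✓)  11000(✓)  11001(✓)  11010(✓)  11110(✓)
size-2^1 implicants → -1000(✓)  -1001(✓)  01-00(✓)  01-01(✓)  01-11(✓)  010-1(✓)  0100-(✓)  011-1(✓)  0110-(✓)  1-110  11-10  110-0  1100-(✓)
size-2^2 implicants → -100-  01--1  01-0-
Unchecked terms (primes): -100-, 01--1, 01-0-, 1-110, 10011, 10101, 11-10, 110-0
Minterm coverage:
  m8 ⊆ -100-,01-0-
  m9 ⊆ -100-,01--1,01-0-
  m11 ⊆ 01--1 [E]
  m12 ⊆ 01-0- [E]
  m21 ⊆ 10101 [E]
  m22 ⊆ 1-110 [E]
  m24 ⊆ -100-,110-0
  m25 ⊆ -100- [E]
  m26 ⊆ 11-10,110-0
  m30 ⊆ 1-110,11-10
E = {-100-, 01--1, 01-0-, 1-110, 10101}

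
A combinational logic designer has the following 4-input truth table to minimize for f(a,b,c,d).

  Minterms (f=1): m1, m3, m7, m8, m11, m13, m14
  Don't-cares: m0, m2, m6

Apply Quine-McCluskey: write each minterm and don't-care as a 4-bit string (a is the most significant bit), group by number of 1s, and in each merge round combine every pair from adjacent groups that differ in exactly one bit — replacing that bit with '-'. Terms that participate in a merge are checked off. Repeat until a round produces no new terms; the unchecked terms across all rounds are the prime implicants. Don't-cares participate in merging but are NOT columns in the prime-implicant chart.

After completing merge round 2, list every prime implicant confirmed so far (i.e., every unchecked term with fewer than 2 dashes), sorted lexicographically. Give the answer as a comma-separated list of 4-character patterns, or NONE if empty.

[col 0] 0000*, 0001*, 0010*, 0011*, 0110*, 0111*, 1000*, 1011*, 1101, 1110*
[col 1] -000, -011, -110, 0-10*, 0-11*, 00-0*, 00-1*, 000-*, 001-*, 011-*
[col 2] 0-1-, 00--
Prime implicants: -000, -011, -110, 0-1-, 00--, 1101

-000, -011, -110, 1101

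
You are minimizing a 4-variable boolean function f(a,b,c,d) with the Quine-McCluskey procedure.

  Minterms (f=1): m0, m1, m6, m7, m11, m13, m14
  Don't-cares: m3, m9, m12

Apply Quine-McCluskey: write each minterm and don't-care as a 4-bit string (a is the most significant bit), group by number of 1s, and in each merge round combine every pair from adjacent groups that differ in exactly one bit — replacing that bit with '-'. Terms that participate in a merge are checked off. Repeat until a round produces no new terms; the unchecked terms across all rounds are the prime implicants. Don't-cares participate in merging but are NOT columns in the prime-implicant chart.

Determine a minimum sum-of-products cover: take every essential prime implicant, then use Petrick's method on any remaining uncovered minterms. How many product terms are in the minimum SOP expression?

[col 0] 0000*, 0001*, 0011*, 0110*, 0111*, 1001*, 1011*, 1100*, 1101*, 1110*
[col 1] -001*, -011*, -110, 0-11, 00-1*, 000-, 011-, 1-01, 10-1*, 11-0, 110-
[col 2] -0-1
Prime implicants: -0-1, -110, 0-11, 000-, 011-, 1-01, 11-0, 110-
PI chart (minterm → PIs covering it):
  0 | 000-  (sole → essential)
  1 | -0-1,000-
  6 | -110,011-
  7 | 0-11,011-
  11 | -0-1  (sole → essential)
  13 | 1-01,110-
  14 | -110,11-0
Essential prime implicants: -0-1, 000-
Petrick residual → -110, 0-11, 1-01
Minimum SOP uses 5 PIs: b'd + bcd' + a'cd + a'b'c' + ac'd

5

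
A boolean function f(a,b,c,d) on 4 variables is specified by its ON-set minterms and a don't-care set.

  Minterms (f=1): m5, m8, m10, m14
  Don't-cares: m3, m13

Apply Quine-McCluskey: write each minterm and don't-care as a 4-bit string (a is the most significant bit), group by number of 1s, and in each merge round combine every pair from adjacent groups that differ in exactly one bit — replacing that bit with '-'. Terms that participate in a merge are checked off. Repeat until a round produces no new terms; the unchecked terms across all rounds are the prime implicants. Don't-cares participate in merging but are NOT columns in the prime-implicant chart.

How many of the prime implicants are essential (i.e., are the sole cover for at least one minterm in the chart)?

3

size-2^0 implicants → 0011  0101(✓)  1000(✓)  1010(✓)  1101(✓)  1110(✓)
size-2^1 implicants → -101  1-10  10-0
Unchecked terms (primes): -101, 0011, 1-10, 10-0
Minterm coverage:
  m5 ⊆ -101 [E]
  m8 ⊆ 10-0 [E]
  m10 ⊆ 1-10,10-0
  m14 ⊆ 1-10 [E]
E = {-101, 1-10, 10-0}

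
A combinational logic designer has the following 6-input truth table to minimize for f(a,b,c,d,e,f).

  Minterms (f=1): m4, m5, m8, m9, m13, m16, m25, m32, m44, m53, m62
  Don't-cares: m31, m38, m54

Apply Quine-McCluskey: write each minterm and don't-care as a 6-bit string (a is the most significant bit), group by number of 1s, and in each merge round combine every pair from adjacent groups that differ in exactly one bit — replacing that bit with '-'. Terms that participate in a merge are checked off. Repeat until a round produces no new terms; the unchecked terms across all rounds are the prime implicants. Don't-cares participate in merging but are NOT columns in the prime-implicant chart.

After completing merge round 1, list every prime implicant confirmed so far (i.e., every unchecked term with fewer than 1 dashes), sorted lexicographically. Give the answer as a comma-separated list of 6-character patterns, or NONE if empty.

010000, 011111, 100000, 101100, 110101

[col 0] 000100*, 000101*, 001000*, 001001*, 001101*, 010000, 011001*, 011111, 100000, 100110*, 101100, 110101, 110110*, 111110*
[col 1] 0-1001, 00-101, 00010-, 001-01, 00100-, 1-0110, 11-110
Prime implicants: 0-1001, 00-101, 00010-, 001-01, 00100-, 010000, 011111, 1-0110, 100000, 101100, 11-110, 110101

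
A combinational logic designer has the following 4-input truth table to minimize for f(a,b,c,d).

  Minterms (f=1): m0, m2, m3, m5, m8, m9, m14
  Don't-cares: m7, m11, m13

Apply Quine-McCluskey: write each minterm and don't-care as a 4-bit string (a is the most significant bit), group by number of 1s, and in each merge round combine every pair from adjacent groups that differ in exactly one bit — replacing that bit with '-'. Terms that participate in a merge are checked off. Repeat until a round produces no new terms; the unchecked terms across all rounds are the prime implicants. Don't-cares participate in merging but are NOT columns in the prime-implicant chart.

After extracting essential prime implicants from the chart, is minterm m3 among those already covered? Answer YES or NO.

Round 0: 0000✓ 0010✓ 0011✓ 0101✓ 0111✓ 1000✓ 1001✓ 1011✓ 1101✓ 1110
Round 1: -000 -011 -101 0-11 00-0 001- 01-1 1-01 10-1 100-
PIs = {-000, -011, -101, 0-11, 00-0, 001-, 01-1, 1-01, 10-1, 100-, 1110}
Coverage chart:
  m0: -000,00-0
  m2: 00-0,001-
  m3: -011,0-11,001-
  m5: -101,01-1
  m8: -000,100-
  m9: 1-01,10-1,100-
  m14: 1110 ←essential
Essential: 1110

NO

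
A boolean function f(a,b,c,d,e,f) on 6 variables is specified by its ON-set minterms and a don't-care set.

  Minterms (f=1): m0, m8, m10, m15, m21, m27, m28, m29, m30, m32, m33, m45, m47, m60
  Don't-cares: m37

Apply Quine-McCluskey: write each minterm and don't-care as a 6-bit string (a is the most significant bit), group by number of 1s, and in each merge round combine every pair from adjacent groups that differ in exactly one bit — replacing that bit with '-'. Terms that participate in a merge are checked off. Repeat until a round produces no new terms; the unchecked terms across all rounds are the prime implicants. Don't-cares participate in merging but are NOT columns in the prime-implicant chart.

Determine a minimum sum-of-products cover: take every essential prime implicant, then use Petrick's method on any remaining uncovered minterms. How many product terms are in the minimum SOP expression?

[col 0] 000000*, 001000*, 001010*, 001111*, 010101*, 011011, 011100*, 011101*, 011110*, 100000*, 100001*, 100101*, 101101*, 101111*, 111100*
[col 1] -00000, -01111, -11100, 00-000, 0010-0, 01-101, 0111-0, 01110-, 10-101, 100-01, 10000-, 1011-1
Prime implicants: -00000, -01111, -11100, 00-000, 0010-0, 01-101, 011011, 0111-0, 01110-, 10-101, 100-01, 10000-, 1011-1
PI chart (minterm → PIs covering it):
  0 | -00000,00-000
  8 | 00-000,0010-0
  10 | 0010-0  (sole → essential)
  15 | -01111  (sole → essential)
  21 | 01-101  (sole → essential)
  27 | 011011  (sole → essential)
  28 | -11100,0111-0,01110-
  29 | 01-101,01110-
  30 | 0111-0  (sole → essential)
  32 | -00000,10000-
  33 | 100-01,10000-
  45 | 10-101,1011-1
  47 | -01111,1011-1
  60 | -11100  (sole → essential)
Essential prime implicants: -01111, -11100, 0010-0, 01-101, 011011, 0111-0
Petrick residual → -00000, 10-101, 100-01
Minimum SOP uses 9 PIs: b'c'd'e'f' + b'cdef + bcde'f' + a'b'cd'f' + a'bde'f + a'bcd'ef + a'bcdf' + ab'de'f + ab'c'e'f

9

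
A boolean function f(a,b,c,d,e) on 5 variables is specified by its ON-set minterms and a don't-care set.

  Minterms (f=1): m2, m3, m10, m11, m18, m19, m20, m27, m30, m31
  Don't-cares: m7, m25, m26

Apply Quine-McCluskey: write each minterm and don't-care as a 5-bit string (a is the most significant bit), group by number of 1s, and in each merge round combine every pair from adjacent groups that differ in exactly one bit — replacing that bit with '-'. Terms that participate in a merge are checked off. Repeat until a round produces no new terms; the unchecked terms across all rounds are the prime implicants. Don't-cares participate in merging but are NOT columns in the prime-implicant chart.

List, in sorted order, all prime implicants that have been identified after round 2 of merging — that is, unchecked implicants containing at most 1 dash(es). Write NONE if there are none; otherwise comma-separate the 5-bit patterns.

[col 0] 00010*, 00011*, 00111*, 01010*, 01011*, 10010*, 10011*, 10100, 11001*, 11010*, 11011*, 11110*, 11111*
[col 1] -0010*, -0011*, -1010*, -1011*, 0-010*, 0-011*, 00-11, 0001-*, 0101-*, 1-010*, 1-011*, 1001-*, 11-10*, 11-11*, 110-1, 1101-*, 1111-*
[col 2] --010*, --011*, -001-*, -101-*, 0-01-*, 1-01-*, 11-1-
[col 3] --01-
Prime implicants: --01-, 00-11, 10100, 11-1-, 110-1

00-11, 10100, 110-1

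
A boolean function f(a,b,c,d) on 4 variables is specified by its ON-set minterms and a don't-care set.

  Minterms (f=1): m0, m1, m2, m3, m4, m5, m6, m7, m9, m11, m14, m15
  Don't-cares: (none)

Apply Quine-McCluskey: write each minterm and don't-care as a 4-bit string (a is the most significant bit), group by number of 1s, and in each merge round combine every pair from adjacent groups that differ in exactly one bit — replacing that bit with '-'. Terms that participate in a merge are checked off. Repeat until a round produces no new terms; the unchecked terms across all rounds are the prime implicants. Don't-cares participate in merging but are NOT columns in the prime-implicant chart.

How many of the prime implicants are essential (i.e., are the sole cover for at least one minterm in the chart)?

3

[col 0] 0000*, 0001*, 0010*, 0011*, 0100*, 0101*, 0110*, 0111*, 1001*, 1011*, 1110*, 1111*
[col 1] -001*, -011*, -110*, -111*, 0-00*, 0-01*, 0-10*, 0-11*, 00-0*, 00-1*, 000-*, 001-*, 01-0*, 01-1*, 010-*, 011-*, 1-11*, 10-1*, 111-*
[col 2] --11, -0-1, -11-, 0--0*, 0--1*, 0-0-*, 0-1-*, 00--*, 01--*
[col 3] 0---
Prime implicants: --11, -0-1, -11-, 0---
PI chart (minterm → PIs covering it):
  0 | 0---  (sole → essential)
  1 | -0-1,0---
  2 | 0---  (sole → essential)
  3 | --11,-0-1,0---
  4 | 0---  (sole → essential)
  5 | 0---  (sole → essential)
  6 | -11-,0---
  7 | --11,-11-,0---
  9 | -0-1  (sole → essential)
  11 | --11,-0-1
  14 | -11-  (sole → essential)
  15 | --11,-11-
Essential prime implicants: -0-1, -11-, 0---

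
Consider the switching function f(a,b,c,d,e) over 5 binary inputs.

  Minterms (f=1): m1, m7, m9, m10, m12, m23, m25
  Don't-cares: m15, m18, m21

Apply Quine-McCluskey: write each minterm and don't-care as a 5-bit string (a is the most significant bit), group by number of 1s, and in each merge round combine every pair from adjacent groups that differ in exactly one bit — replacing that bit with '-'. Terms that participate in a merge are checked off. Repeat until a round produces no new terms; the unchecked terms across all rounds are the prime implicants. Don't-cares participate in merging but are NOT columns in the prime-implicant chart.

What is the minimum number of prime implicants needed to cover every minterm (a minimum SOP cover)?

5

Round 0: 00001✓ 00111✓ 01001✓ 01010 01100 01111✓ 10010 10101✓ 10111✓ 11001✓
Round 1: -0111 -1001 0-001 0-111 101-1
PIs = {-0111, -1001, 0-001, 0-111, 01010, 01100, 10010, 101-1}
Coverage chart:
  m1: 0-001 ←essential
  m7: -0111,0-111
  m9: -1001,0-001
  m10: 01010 ←essential
  m12: 01100 ←essential
  m23: -0111,101-1
  m25: -1001 ←essential
Essential: -1001, 0-001, 01010, 01100
Petrick residual → -0111
Min cover (5 terms): b'cde + bc'd'e + a'c'd'e + a'bc'de' + a'bcd'e'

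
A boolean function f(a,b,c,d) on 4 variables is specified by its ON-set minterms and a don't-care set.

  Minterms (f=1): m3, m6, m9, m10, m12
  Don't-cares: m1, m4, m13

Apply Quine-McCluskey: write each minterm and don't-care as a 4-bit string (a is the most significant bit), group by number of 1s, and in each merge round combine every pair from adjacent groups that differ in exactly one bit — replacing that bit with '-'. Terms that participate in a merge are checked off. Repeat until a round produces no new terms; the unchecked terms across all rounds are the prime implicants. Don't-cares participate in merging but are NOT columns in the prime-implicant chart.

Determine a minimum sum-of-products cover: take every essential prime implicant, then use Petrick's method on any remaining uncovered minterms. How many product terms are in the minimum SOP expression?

[col 0] 0001*, 0011*, 0100*, 0110*, 1001*, 1010, 1100*, 1101*
[col 1] -001, -100, 00-1, 01-0, 1-01, 110-
Prime implicants: -001, -100, 00-1, 01-0, 1-01, 1010, 110-
PI chart (minterm → PIs covering it):
  3 | 00-1  (sole → essential)
  6 | 01-0  (sole → essential)
  9 | -001,1-01
  10 | 1010  (sole → essential)
  12 | -100,110-
Essential prime implicants: 00-1, 01-0, 1010
Petrick residual → -001, -100
Minimum SOP uses 5 PIs: b'c'd + bc'd' + a'b'd + a'bd' + ab'cd'

5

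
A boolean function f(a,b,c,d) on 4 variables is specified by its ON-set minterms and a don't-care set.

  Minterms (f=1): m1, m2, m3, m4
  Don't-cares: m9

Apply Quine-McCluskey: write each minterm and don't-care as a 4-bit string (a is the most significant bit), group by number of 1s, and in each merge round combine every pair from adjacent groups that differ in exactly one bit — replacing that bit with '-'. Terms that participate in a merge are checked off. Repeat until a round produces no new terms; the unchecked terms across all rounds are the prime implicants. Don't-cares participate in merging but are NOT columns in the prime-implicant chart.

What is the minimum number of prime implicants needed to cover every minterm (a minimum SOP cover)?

Round 0: 0001✓ 0010✓ 0011✓ 0100 1001✓
Round 1: -001 00-1 001-
PIs = {-001, 00-1, 001-, 0100}
Coverage chart:
  m1: -001,00-1
  m2: 001- ←essential
  m3: 00-1,001-
  m4: 0100 ←essential
Essential: 001-, 0100
Petrick residual → -001
Min cover (3 terms): b'c'd + a'b'c + a'bc'd'

3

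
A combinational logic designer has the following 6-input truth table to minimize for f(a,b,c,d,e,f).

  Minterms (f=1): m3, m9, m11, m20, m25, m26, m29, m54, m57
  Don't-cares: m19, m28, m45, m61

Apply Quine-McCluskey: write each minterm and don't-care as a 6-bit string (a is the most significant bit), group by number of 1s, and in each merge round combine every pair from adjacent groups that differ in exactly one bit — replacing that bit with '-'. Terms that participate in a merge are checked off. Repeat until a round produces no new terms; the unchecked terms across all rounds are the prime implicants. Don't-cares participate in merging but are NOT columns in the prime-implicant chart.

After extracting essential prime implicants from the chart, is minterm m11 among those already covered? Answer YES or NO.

size-2^0 implicants → 000011(✓)  001001(✓)  001011(✓)  010011(✓)  010100(✓)  011001(✓)  011010  011100(✓)  011101(✓)  101101(✓)  110110  111001(✓)  111101(✓)
size-2^1 implicants → -11001(✓)  -11101(✓)  0-0011  0-1001  00-011  0010-1  01-100  011-01(✓)  01110-  1-1101  111-01(✓)
size-2^2 implicants → -11-01
Unchecked terms (primes): -11-01, 0-0011, 0-1001, 00-011, 0010-1, 01-100, 011010, 01110-, 1-1101, 110110
Minterm coverage:
  m3 ⊆ 0-0011,00-011
  m9 ⊆ 0-1001,0010-1
  m11 ⊆ 00-011,0010-1
  m20 ⊆ 01-100 [E]
  m25 ⊆ -11-01,0-1001
  m26 ⊆ 011010 [E]
  m29 ⊆ -11-01,01110-
  m54 ⊆ 110110 [E]
  m57 ⊆ -11-01 [E]
E = {-11-01, 01-100, 011010, 110110}

NO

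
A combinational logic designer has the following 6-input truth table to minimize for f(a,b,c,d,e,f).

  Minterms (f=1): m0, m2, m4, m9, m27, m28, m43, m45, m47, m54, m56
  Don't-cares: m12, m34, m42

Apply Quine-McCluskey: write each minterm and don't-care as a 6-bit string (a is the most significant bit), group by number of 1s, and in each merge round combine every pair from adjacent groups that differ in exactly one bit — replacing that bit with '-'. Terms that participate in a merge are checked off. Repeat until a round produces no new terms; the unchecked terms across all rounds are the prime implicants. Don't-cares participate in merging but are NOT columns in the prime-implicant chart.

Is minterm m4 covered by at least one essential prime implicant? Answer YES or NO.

size-2^0 implicants → 000000(✓)  000010(✓)  000100(✓)  001001  001100(✓)  011011  011100(✓)  100010(✓)  101010(✓)  101011(✓)  101101(✓)  101111(✓)  110110  111000
size-2^1 implicants → -00010  0-1100  00-100  000-00  0000-0  10-010  101-11  10101-  1011-1
Unchecked terms (primes): -00010, 0-1100, 00-100, 000-00, 0000-0, 001001, 011011, 10-010, 101-11, 10101-, 1011-1, 110110, 111000
Minterm coverage:
  m0 ⊆ 000-00,0000-0
  m2 ⊆ -00010,0000-0
  m4 ⊆ 00-100,000-00
  m9 ⊆ 001001 [E]
  m27 ⊆ 011011 [E]
  m28 ⊆ 0-1100 [E]
  m43 ⊆ 101-11,10101-
  m45 ⊆ 1011-1 [E]
  m47 ⊆ 101-11,1011-1
  m54 ⊆ 110110 [E]
  m56 ⊆ 111000 [E]
E = {0-1100, 001001, 011011, 1011-1, 110110, 111000}

NO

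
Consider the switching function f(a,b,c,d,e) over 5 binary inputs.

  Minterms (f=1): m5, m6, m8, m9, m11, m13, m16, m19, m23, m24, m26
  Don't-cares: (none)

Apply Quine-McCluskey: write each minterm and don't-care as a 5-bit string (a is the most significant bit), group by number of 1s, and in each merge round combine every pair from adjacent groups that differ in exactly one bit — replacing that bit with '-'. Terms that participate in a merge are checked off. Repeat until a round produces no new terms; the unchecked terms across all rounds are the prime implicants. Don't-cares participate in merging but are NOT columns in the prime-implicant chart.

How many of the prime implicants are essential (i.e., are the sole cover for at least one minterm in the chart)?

size-2^0 implicants → 00101(✓)  00110  01000(✓)  01001(✓)  01011(✓)  01101(✓)  10000(✓)  10011(✓)  10111(✓)  11000(✓)  11010(✓)
size-2^1 implicants → -1000  0-101  01-01  010-1  0100-  1-000  10-11  110-0
Unchecked terms (primes): -1000, 0-101, 00110, 01-01, 010-1, 0100-, 1-000, 10-11, 110-0
Minterm coverage:
  m5 ⊆ 0-101 [E]
  m6 ⊆ 00110 [E]
  m8 ⊆ -1000,0100-
  m9 ⊆ 01-01,010-1,0100-
  m11 ⊆ 010-1 [E]
  m13 ⊆ 0-101,01-01
  m16 ⊆ 1-000 [E]
  m19 ⊆ 10-11 [E]
  m23 ⊆ 10-11 [E]
  m24 ⊆ -1000,1-000,110-0
  m26 ⊆ 110-0 [E]
E = {0-101, 00110, 010-1, 1-000, 10-11, 110-0}

6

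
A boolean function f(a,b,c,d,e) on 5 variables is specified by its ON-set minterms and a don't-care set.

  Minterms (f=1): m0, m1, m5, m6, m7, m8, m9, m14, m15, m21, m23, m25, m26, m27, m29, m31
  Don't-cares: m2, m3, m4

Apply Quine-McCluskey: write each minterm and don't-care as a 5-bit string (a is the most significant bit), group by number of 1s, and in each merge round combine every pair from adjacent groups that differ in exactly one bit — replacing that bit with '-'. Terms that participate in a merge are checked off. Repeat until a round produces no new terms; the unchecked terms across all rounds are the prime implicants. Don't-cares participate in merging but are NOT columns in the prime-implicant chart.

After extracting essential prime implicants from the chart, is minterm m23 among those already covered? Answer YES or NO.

NO

size-2^0 implicants → 00000(✓)  00001(✓)  00010(✓)  00011(✓)  00100(✓)  00101(✓)  00110(✓)  00111(✓)  01000(✓)  01001(✓)  01110(✓)  01111(✓)  10101(✓)  10111(✓)  11001(✓)  11010(✓)  11011(✓)  11101(✓)  11111(✓)
size-2^1 implicants → -0101(✓)  -0111(✓)  -1001  -1111(✓)  0-000(✓)  0-001(✓)  0-110(✓)  0-111(✓)  00-00(✓)  00-01(✓)  00-10(✓)  00-11(✓)  000-0(✓)  000-1(✓)  0000-(✓)  0001-(✓)  001-0(✓)  001-1(✓)  0010-(✓)  0011-(✓)  0100-(✓)  0111-(✓)  1-101(✓)  1-111(✓)  101-1(✓)  11-01(✓)  11-11(✓)  110-1(✓)  1101-  111-1(✓)
size-2^2 implicants → --111  -01-1  0-00-  0-11-  00--0(✓)  00--1(✓)  00-0-(✓)  00-1-(✓)  000--(✓)  001--(✓)  1-1-1  11--1
size-2^3 implicants → 00---
Unchecked terms (primes): --111, -01-1, -1001, 0-00-, 0-11-, 00---, 1-1-1, 11--1, 1101-
Minterm coverage:
  m0 ⊆ 0-00-,00---
  m1 ⊆ 0-00-,00---
  m5 ⊆ -01-1,00---
  m6 ⊆ 0-11-,00---
  m7 ⊆ --111,-01-1,0-11-,00---
  m8 ⊆ 0-00- [E]
  m9 ⊆ -1001,0-00-
  m14 ⊆ 0-11- [E]
  m15 ⊆ --111,0-11-
  m21 ⊆ -01-1,1-1-1
  m23 ⊆ --111,-01-1,1-1-1
  m25 ⊆ -1001,11--1
  m26 ⊆ 1101- [E]
  m27 ⊆ 11--1,1101-
  m29 ⊆ 1-1-1,11--1
  m31 ⊆ --111,1-1-1,11--1
E = {0-00-, 0-11-, 1101-}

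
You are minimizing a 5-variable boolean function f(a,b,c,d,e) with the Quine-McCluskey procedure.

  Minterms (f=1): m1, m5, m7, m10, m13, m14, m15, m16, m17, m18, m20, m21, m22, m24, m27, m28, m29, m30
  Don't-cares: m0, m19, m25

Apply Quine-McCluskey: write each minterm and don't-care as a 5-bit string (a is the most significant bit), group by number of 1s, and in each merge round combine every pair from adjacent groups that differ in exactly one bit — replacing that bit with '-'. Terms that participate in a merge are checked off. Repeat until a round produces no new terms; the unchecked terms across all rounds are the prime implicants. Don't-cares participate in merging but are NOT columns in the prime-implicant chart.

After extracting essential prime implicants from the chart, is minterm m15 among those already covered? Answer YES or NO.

Round 0: 00000✓ 00001✓ 00101✓ 00111✓ 01010✓ 01101✓ 01110✓ 01111✓ 10000✓ 10001✓ 10010✓ 10011✓ 10100✓ 10101✓ 10110✓ 11000✓ 11001✓ 11011✓ 11100✓ 11101✓ 11110✓
Round 1: -0000✓ -0001✓ -0101✓ -1101✓ -1110 0-101✓ 0-111✓ 00-01✓ 0000-✓ 001-1✓ 01-10 011-1✓ 0111- 1-000✓ 1-001✓ 1-011✓ 1-100✓ 1-101✓ 1-110✓ 10-00✓ 10-01✓ 10-10✓ 100-0✓ 100-1✓ 1000-✓ 1001-✓ 101-0✓ 1010-✓ 11-00✓ 11-01✓ 110-1✓ 1100-✓ 111-0✓ 1110-✓
Round 2: --101 -0-01 -000- 0-1-1 1--00✓ 1--01✓ 1-0-1 1-00-✓ 1-1-0 1-10-✓ 10--0 10-0-✓ 100-- 11-0-✓
Round 3: 1--0-
PIs = {--101, -0-01, -000-, -1110, 0-1-1, 01-10, 0111-, 1--0-, 1-0-1, 1-1-0, 10--0, 100--}
Coverage chart:
  m1: -0-01,-000-
  m5: --101,-0-01,0-1-1
  m7: 0-1-1 ←essential
  m10: 01-10 ←essential
  m13: --101,0-1-1
  m14: -1110,01-10,0111-
  m15: 0-1-1,0111-
  m16: -000-,1--0-,10--0,100--
  m17: -0-01,-000-,1--0-,1-0-1,100--
  m18: 10--0,100--
  m20: 1--0-,1-1-0,10--0
  m21: --101,-0-01,1--0-
  m22: 1-1-0,10--0
  m24: 1--0- ←essential
  m27: 1-0-1 ←essential
  m28: 1--0-,1-1-0
  m29: --101,1--0-
  m30: -1110,1-1-0
Essential: 0-1-1, 01-10, 1--0-, 1-0-1

YES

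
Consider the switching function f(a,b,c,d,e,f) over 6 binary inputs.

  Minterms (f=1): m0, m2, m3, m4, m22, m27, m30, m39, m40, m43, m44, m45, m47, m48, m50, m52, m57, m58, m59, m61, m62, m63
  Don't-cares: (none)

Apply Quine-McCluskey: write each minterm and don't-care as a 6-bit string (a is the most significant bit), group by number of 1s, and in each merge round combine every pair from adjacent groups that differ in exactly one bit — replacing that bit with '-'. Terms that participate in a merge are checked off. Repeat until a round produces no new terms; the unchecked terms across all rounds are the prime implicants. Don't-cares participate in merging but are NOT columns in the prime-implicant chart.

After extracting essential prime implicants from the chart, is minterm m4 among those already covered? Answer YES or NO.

size-2^0 implicants → 000000(✓)  000010(✓)  000011(✓)  000100(✓)  010110(✓)  011011(✓)  011110(✓)  100111(✓)  101000(✓)  101011(✓)  101100(✓)  101101(✓)  101111(✓)  110000(✓)  110010(✓)  110100(✓)  111001(✓)  111010(✓)  111011(✓)  111101(✓)  111110(✓)  111111(✓)
size-2^1 implicants → -11011  -11110  000-00  0000-0  00001-  01-110  1-1011(✓)  1-1101(✓)  1-1111(✓)  10-111  101-00  101-11(✓)  1011-1(✓)  10110-  11-010  110-00  1100-0  111-01(✓)  111-10(✓)  111-11(✓)  1110-1(✓)  11101-(✓)  1111-1(✓)  11111-(✓)
size-2^2 implicants → 1-1-11  1-11-1  111--1  111-1-
Unchecked terms (primes): -11011, -11110, 000-00, 0000-0, 00001-, 01-110, 1-1-11, 1-11-1, 10-111, 101-00, 10110-, 11-010, 110-00, 1100-0, 111--1, 111-1-
Minterm coverage:
  m0 ⊆ 000-00,0000-0
  m2 ⊆ 0000-0,00001-
  m3 ⊆ 00001- [E]
  m4 ⊆ 000-00 [E]
  m22 ⊆ 01-110 [E]
  m27 ⊆ -11011 [E]
  m30 ⊆ -11110,01-110
  m39 ⊆ 10-111 [E]
  m40 ⊆ 101-00 [E]
  m43 ⊆ 1-1-11 [E]
  m44 ⊆ 101-00,10110-
  m45 ⊆ 1-11-1,10110-
  m47 ⊆ 1-1-11,1-11-1,10-111
  m48 ⊆ 110-00,1100-0
  m50 ⊆ 11-010,1100-0
  m52 ⊆ 110-00 [E]
  m57 ⊆ 111--1 [E]
  m58 ⊆ 11-010,111-1-
  m59 ⊆ -11011,1-1-11,111--1,111-1-
  m61 ⊆ 1-11-1,111--1
  m62 ⊆ -11110,111-1-
  m63 ⊆ 1-1-11,1-11-1,111--1,111-1-
E = {-11011, 000-00, 00001-, 01-110, 1-1-11, 10-111, 101-00, 110-00, 111--1}

YES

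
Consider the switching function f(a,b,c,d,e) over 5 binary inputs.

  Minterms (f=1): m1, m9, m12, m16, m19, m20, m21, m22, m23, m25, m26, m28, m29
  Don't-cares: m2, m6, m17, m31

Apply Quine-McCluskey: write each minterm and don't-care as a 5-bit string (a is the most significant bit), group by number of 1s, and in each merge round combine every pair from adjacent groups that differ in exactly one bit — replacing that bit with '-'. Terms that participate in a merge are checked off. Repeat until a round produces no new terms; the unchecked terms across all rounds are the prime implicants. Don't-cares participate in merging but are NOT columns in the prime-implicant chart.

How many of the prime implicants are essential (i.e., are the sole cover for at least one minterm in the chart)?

Round 0: 00001✓ 00010✓ 00110✓ 01001✓ 01100✓ 10000✓ 10001✓ 10011✓ 10100✓ 10101✓ 10110✓ 10111✓ 11001✓ 11010 11100✓ 11101✓ 11111✓
Round 1: -0001✓ -0110 -1001✓ -1100 0-001✓ 00-10 1-001✓ 1-100✓ 1-101✓ 1-111✓ 10-00✓ 10-01✓ 10-11✓ 100-1✓ 1000-✓ 101-0✓ 101-1✓ 1010-✓ 1011-✓ 11-01✓ 111-1✓ 1110-✓
Round 2: --001 1--01 1-1-1 1-10- 10--1 10-0- 101--
PIs = {--001, -0110, -1100, 00-10, 1--01, 1-1-1, 1-10-, 10--1, 10-0-, 101--, 11010}
Coverage chart:
  m1: --001 ←essential
  m9: --001 ←essential
  m12: -1100 ←essential
  m16: 10-0- ←essential
  m19: 10--1 ←essential
  m20: 1-10-,10-0-,101--
  m21: 1--01,1-1-1,1-10-,10--1,10-0-,101--
  m22: -0110,101--
  m23: 1-1-1,10--1,101--
  m25: --001,1--01
  m26: 11010 ←essential
  m28: -1100,1-10-
  m29: 1--01,1-1-1,1-10-
Essential: --001, -1100, 10--1, 10-0-, 11010

5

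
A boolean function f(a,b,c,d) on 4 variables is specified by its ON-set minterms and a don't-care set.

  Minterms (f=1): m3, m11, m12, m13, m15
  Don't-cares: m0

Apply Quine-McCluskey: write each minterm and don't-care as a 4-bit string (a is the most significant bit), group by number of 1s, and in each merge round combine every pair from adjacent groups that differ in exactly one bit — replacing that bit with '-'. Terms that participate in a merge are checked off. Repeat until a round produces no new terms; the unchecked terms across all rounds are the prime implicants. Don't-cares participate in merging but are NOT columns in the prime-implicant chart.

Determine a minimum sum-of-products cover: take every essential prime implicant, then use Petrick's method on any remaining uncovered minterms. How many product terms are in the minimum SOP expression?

3

size-2^0 implicants → 0000  0011(✓)  1011(✓)  1100(✓)  1101(✓)  1111(✓)
size-2^1 implicants → -011  1-11  11-1  110-
Unchecked terms (primes): -011, 0000, 1-11, 11-1, 110-
Minterm coverage:
  m3 ⊆ -011 [E]
  m11 ⊆ -011,1-11
  m12 ⊆ 110- [E]
  m13 ⊆ 11-1,110-
  m15 ⊆ 1-11,11-1
E = {-011, 110-}
Petrick residual → 1-11
Cover = b'cd + acd + abc'  |cover|=3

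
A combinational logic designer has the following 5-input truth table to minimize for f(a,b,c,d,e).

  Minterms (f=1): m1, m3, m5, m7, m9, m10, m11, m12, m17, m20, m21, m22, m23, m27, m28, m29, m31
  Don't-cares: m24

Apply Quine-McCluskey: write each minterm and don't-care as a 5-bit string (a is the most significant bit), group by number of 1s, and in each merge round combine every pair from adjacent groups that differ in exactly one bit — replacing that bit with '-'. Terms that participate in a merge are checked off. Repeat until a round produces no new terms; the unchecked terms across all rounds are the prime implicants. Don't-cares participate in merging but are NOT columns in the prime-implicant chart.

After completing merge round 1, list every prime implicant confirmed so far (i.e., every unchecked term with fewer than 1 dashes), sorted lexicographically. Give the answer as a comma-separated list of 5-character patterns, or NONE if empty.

NONE

Round 0: 00001✓ 00011✓ 00101✓ 00111✓ 01001✓ 01010✓ 01011✓ 01100✓ 10001✓ 10100✓ 10101✓ 10110✓ 10111✓ 11000✓ 11011✓ 11100✓ 11101✓ 11111✓
Round 1: -0001✓ -0101✓ -0111✓ -1011 -1100 0-001✓ 0-011✓ 00-01✓ 00-11✓ 000-1✓ 001-1✓ 010-1✓ 0101- 1-100✓ 1-101✓ 1-111✓ 10-01✓ 101-0✓ 101-1✓ 1010-✓ 1011-✓ 11-00 11-11 111-1✓ 1110-✓
Round 2: -0-01 -01-1 0-0-1 00--1 1-1-1 1-10- 101--
PIs = {-0-01, -01-1, -1011, -1100, 0-0-1, 00--1, 0101-, 1-1-1, 1-10-, 101--, 11-00, 11-11}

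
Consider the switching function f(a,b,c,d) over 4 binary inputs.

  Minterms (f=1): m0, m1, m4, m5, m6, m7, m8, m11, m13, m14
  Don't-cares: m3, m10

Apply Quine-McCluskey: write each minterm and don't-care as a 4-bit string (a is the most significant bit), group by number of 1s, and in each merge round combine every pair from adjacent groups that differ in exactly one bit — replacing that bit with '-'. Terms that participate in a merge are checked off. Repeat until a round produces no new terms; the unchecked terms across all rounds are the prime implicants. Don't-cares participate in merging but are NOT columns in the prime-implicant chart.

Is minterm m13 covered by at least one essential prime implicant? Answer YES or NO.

YES

[col 0] 0000*, 0001*, 0011*, 0100*, 0101*, 0110*, 0111*, 1000*, 1010*, 1011*, 1101*, 1110*
[col 1] -000, -011, -101, -110, 0-00*, 0-01*, 0-11*, 00-1*, 000-*, 01-0*, 01-1*, 010-*, 011-*, 1-10, 10-0, 101-
[col 2] 0--1, 0-0-, 01--
Prime implicants: -000, -011, -101, -110, 0--1, 0-0-, 01--, 1-10, 10-0, 101-
PI chart (minterm → PIs covering it):
  0 | -000,0-0-
  1 | 0--1,0-0-
  4 | 0-0-,01--
  5 | -101,0--1,0-0-,01--
  6 | -110,01--
  7 | 0--1,01--
  8 | -000,10-0
  11 | -011,101-
  13 | -101  (sole → essential)
  14 | -110,1-10
Essential prime implicants: -101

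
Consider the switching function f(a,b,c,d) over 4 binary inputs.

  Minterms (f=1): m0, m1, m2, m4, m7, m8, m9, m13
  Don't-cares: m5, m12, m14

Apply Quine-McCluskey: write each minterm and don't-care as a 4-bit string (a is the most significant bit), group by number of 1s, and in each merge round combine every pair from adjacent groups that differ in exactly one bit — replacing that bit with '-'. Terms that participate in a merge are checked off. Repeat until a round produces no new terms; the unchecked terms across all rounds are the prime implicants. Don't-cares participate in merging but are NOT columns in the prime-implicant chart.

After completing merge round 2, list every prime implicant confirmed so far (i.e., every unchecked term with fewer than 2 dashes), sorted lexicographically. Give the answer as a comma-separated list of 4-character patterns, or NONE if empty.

00-0, 01-1, 11-0

size-2^0 implicants → 0000(✓)  0001(✓)  0010(✓)  0100(✓)  0101(✓)  0111(✓)  1000(✓)  1001(✓)  1100(✓)  1101(✓)  1110(✓)
size-2^1 implicants → -000(✓)  -001(✓)  -100(✓)  -101(✓)  0-00(✓)  0-01(✓)  00-0  000-(✓)  01-1  010-(✓)  1-00(✓)  1-01(✓)  100-(✓)  11-0  110-(✓)
size-2^2 implicants → --00(✓)  --01(✓)  -00-(✓)  -10-(✓)  0-0-(✓)  1-0-(✓)
size-2^3 implicants → --0-
Unchecked terms (primes): --0-, 00-0, 01-1, 11-0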